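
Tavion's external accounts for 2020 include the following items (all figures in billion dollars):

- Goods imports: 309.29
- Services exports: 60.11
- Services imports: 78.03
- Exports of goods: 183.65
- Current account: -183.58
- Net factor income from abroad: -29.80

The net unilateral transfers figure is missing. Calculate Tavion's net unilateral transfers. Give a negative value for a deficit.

Current account = goods balance + services balance + net primary income + net secondary income
Sum of the known components = -173.36
Net unilateral transfers = CA - (known components) = -183.58 - (-173.36) = -10.22

-10.22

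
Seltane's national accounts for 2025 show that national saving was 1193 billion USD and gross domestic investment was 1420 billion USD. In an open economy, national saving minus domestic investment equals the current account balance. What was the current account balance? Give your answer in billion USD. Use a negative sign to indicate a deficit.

-227

S - I = CA (net lending to the rest of the world).
CA = S - I = 1193 - 1420 = -227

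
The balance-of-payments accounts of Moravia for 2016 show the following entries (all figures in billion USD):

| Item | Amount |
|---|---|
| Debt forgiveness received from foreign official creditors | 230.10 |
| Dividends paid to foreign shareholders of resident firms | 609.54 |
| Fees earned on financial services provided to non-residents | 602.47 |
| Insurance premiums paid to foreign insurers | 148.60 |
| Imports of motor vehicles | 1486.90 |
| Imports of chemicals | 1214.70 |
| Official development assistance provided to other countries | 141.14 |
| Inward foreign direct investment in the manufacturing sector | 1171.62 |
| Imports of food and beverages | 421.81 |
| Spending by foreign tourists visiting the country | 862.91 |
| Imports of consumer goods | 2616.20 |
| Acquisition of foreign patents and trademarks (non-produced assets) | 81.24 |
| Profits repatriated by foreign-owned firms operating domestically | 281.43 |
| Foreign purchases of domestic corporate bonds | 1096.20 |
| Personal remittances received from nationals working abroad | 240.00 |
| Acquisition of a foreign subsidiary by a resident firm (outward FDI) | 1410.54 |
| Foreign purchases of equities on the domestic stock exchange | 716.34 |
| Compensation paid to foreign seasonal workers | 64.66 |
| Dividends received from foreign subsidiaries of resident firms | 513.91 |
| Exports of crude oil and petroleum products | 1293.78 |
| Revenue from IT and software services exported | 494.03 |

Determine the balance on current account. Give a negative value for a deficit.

-2977.88

Goods: -1486.90 + 1293.78 - 2616.20 - 421.81 - 1214.70 = -4445.83
Services: -148.60 + 602.47 + 862.91 + 494.03 = 1810.81
Primary income: 513.91 - 64.66 - 281.43 - 609.54 = -441.72
Secondary income: -141.14 + 240.00 = 98.86
Current account = (-4445.83) + 1810.81 + (-441.72) + 98.86 = -2977.88
(Excluded from the current account — capital account: debt forgiveness received from foreign official creditors 230.10, acquisition of foreign patents and trademarks (non-produced assets) 81.24; financial account: inward foreign direct investment in the manufacturing sector 1171.62, foreign purchases of domestic corporate bonds 1096.20, acquisition of a foreign subsidiary by a resident firm (outward FDI) 1410.54, foreign purchases of equities on the domestic stock exchange 716.34.)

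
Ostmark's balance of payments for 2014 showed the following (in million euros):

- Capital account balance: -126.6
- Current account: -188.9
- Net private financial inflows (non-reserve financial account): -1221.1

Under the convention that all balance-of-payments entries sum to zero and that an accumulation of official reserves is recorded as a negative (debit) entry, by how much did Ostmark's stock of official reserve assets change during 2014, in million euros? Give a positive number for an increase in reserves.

Official reserve transactions balance = -((-188.9) + (-126.6) + (-1221.1)) = 1536.6
An accumulation of reserves is recorded as a debit (negative entry), so the change in the stock of reserves is the negative of that balance.
Change in official reserves = -(1536.6) = -1536.6

-1536.6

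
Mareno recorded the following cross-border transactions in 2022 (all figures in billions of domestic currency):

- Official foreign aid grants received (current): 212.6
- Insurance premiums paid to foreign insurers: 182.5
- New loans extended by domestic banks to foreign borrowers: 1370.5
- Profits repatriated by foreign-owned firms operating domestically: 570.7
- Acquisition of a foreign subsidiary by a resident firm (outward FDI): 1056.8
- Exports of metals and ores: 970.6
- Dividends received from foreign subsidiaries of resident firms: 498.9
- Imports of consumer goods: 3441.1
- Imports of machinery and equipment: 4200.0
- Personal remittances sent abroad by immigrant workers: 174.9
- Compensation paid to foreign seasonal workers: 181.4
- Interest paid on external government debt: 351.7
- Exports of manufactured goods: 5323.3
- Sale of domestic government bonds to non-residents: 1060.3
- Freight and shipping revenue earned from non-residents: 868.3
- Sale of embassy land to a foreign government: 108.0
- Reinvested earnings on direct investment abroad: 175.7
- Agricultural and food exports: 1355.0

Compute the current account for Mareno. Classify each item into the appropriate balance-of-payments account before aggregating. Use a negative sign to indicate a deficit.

302.1

Goods: -3441.1 + 5323.3 + 1355.0 - 4200.0 + 970.6 = 7.8
Services: -182.5 + 868.3 = 685.8
Primary income: -570.7 + 175.7 + 498.9 - 351.7 - 181.4 = -429.2
Secondary income: -174.9 + 212.6 = 37.7
Current account = 7.8 + 685.8 + (-429.2) + 37.7 = 302.1
(Excluded from the current account — financial account: new loans extended by domestic banks to foreign borrowers 1370.5, acquisition of a foreign subsidiary by a resident firm (outward FDI) 1056.8, sale of domestic government bonds to non-residents 1060.3; capital account: sale of embassy land to a foreign government 108.0.)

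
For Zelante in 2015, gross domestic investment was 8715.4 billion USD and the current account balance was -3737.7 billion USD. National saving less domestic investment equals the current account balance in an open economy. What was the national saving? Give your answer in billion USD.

S = I + CA = 8715.4 + (-3737.7) = 4977.7

4977.7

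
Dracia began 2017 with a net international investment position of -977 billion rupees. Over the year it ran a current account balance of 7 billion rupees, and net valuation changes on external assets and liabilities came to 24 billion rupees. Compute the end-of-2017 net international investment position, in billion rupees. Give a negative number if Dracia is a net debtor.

Change in NIIP = current account + net valuation change = 7 + 24 = 31
End-of-year NIIP = -977 + 31 = -946

-946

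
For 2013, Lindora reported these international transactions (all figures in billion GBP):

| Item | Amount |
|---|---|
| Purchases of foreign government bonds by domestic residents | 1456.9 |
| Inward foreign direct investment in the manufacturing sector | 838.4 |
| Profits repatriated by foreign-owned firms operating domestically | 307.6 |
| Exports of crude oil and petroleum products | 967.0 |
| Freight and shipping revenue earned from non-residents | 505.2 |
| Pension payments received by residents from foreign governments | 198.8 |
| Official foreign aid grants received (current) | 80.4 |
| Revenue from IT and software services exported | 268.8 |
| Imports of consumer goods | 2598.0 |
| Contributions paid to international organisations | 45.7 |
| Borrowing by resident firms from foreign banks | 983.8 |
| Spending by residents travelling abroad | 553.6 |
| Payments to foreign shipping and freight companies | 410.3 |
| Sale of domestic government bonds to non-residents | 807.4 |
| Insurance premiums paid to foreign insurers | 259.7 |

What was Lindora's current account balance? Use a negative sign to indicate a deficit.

-2154.7

Goods: 967.0 - 2598.0 = -1631.0
Services: 505.2 + 268.8 - 259.7 - 553.6 - 410.3 = -449.6
Primary income: -307.6
Secondary income: 198.8 + 80.4 - 45.7 = 233.5
Current account = (-1631.0) + (-449.6) + (-307.6) + 233.5 = -2154.7
(Excluded from the current account — financial account: purchases of foreign government bonds by domestic residents 1456.9, inward foreign direct investment in the manufacturing sector 838.4, borrowing by resident firms from foreign banks 983.8, sale of domestic government bonds to non-residents 807.4.)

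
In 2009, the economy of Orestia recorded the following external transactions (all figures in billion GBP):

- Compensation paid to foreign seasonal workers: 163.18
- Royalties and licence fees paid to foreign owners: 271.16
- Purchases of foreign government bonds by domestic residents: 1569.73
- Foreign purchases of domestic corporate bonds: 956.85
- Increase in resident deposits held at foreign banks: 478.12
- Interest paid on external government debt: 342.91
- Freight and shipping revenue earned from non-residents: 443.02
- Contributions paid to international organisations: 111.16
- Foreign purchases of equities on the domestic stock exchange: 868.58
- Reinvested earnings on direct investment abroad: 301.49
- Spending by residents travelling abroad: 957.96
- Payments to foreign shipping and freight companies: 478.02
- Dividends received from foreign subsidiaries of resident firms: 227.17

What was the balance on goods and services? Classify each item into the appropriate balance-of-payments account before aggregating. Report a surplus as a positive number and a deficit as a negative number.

-1264.12

Services: -957.96 + 443.02 - 478.02 - 271.16 = -1264.12
Trade balance = 0.00 + (-1264.12) = -1264.12
(Excluded from the trade balance — primary income: compensation paid to foreign seasonal workers 163.18, interest paid on external government debt 342.91, reinvested earnings on direct investment abroad 301.49, dividends received from foreign subsidiaries of resident firms 227.17; financial account: purchases of foreign government bonds by domestic residents 1569.73, foreign purchases of domestic corporate bonds 956.85, increase in resident deposits held at foreign banks 478.12, foreign purchases of equities on the domestic stock exchange 868.58; secondary income: contributions paid to international organisations 111.16.)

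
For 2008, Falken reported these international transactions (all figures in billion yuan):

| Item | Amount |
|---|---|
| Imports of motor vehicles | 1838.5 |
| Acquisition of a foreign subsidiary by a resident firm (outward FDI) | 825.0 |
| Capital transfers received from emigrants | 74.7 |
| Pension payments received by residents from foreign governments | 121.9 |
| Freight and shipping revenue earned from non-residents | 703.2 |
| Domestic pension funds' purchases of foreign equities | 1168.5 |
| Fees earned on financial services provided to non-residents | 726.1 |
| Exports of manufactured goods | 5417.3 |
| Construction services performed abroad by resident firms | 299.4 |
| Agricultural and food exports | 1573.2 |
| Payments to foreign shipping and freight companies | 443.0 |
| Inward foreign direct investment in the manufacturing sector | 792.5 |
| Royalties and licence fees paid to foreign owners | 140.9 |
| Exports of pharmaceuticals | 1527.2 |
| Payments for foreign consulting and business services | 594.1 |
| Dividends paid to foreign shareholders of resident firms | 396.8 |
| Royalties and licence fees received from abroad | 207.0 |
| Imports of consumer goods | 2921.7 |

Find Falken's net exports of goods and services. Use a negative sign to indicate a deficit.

4515.2

Goods: 5417.3 + 1527.2 - 1838.5 - 2921.7 + 1573.2 = 3757.5
Services: -140.9 + 207.0 + 299.4 + 703.2 + 726.1 - 594.1 - 443.0 = 757.7
Trade balance = 3757.5 + 757.7 = 4515.2
(Excluded from the trade balance — financial account: acquisition of a foreign subsidiary by a resident firm (outward FDI) 825.0, domestic pension funds' purchases of foreign equities 1168.5, inward foreign direct investment in the manufacturing sector 792.5; capital account: capital transfers received from emigrants 74.7; secondary income: pension payments received by residents from foreign governments 121.9; primary income: dividends paid to foreign shareholders of resident firms 396.8.)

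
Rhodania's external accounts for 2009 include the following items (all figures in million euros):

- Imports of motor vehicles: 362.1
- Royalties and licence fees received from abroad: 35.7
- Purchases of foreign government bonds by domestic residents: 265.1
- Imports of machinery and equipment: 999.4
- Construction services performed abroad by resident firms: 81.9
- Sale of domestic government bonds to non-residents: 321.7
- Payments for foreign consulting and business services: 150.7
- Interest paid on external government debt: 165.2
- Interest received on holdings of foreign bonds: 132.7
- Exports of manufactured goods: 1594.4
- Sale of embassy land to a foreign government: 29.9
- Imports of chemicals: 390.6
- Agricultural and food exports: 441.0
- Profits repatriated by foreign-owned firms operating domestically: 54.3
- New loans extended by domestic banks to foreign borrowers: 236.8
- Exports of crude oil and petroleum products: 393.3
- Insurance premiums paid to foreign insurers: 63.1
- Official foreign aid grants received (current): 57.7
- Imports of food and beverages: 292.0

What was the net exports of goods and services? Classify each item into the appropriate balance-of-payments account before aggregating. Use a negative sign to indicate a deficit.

Goods: 1594.4 - 362.1 - 390.6 - 292.0 + 393.3 + 441.0 - 999.4 = 384.6
Services: -150.7 + 35.7 - 63.1 + 81.9 = -96.2
Trade balance = 384.6 + (-96.2) = 288.4
(Excluded from the trade balance — financial account: purchases of foreign government bonds by domestic residents 265.1, sale of domestic government bonds to non-residents 321.7, new loans extended by domestic banks to foreign borrowers 236.8; primary income: interest paid on external government debt 165.2, interest received on holdings of foreign bonds 132.7, profits repatriated by foreign-owned firms operating domestically 54.3; capital account: sale of embassy land to a foreign government 29.9; secondary income: official foreign aid grants received (current) 57.7.)

288.4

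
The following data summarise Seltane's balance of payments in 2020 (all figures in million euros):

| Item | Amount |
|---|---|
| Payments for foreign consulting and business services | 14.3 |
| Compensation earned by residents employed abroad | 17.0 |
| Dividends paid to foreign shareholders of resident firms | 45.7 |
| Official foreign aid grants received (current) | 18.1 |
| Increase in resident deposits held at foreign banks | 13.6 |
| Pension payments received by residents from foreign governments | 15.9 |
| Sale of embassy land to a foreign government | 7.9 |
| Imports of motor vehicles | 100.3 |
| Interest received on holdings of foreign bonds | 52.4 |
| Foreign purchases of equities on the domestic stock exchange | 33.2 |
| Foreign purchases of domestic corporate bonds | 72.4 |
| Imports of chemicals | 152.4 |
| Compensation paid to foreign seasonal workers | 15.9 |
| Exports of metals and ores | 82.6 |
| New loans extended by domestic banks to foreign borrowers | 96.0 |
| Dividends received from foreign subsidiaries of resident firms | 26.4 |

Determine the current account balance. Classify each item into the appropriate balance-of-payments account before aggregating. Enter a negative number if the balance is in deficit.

-116.2

Goods: -100.3 + 82.6 - 152.4 = -170.1
Services: -14.3
Primary income: 52.4 + 26.4 - 45.7 + 17.0 - 15.9 = 34.2
Secondary income: 15.9 + 18.1 = 34.0
Current account = (-170.1) + (-14.3) + 34.2 + 34.0 = -116.2
(Excluded from the current account — financial account: increase in resident deposits held at foreign banks 13.6, foreign purchases of equities on the domestic stock exchange 33.2, foreign purchases of domestic corporate bonds 72.4, new loans extended by domestic banks to foreign borrowers 96.0; capital account: sale of embassy land to a foreign government 7.9.)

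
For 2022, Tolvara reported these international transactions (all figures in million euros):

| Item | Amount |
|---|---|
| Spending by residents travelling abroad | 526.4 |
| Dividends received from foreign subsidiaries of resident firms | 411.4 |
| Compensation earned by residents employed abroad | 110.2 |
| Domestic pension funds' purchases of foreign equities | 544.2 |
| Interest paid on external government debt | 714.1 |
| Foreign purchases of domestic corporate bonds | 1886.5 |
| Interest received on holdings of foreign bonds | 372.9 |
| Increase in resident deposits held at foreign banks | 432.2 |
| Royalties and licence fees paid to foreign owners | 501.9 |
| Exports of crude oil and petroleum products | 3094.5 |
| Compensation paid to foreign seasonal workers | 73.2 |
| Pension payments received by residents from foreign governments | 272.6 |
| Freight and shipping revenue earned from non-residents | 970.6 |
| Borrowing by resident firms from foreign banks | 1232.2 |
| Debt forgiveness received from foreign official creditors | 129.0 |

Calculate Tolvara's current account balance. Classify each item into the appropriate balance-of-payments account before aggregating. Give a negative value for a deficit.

Goods: 3094.5
Services: 970.6 - 501.9 - 526.4 = -57.7
Primary income: -73.2 + 110.2 + 372.9 - 714.1 + 411.4 = 107.2
Secondary income: 272.6
Current account = 3094.5 + (-57.7) + 107.2 + 272.6 = 3416.6
(Excluded from the current account — financial account: domestic pension funds' purchases of foreign equities 544.2, foreign purchases of domestic corporate bonds 1886.5, increase in resident deposits held at foreign banks 432.2, borrowing by resident firms from foreign banks 1232.2; capital account: debt forgiveness received from foreign official creditors 129.0.)

3416.6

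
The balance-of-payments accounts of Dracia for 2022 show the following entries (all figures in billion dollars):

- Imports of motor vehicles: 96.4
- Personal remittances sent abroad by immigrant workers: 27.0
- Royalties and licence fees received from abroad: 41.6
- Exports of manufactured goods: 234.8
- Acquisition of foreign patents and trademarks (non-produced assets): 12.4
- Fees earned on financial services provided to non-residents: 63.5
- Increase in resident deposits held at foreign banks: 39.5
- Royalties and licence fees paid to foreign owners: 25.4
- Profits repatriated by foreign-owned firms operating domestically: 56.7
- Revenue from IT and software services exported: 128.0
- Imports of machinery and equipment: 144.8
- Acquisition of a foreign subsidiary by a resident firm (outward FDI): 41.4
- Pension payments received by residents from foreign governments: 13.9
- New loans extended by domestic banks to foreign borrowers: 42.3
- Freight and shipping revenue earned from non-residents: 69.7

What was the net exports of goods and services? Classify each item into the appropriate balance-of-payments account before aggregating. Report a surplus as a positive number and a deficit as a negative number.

Goods: 234.8 - 96.4 - 144.8 = -6.4
Services: 69.7 - 25.4 + 63.5 + 128.0 + 41.6 = 277.4
Trade balance = -6.4 + 277.4 = 271.0
(Excluded from the trade balance — secondary income: personal remittances sent abroad by immigrant workers 27.0, pension payments received by residents from foreign governments 13.9; capital account: acquisition of foreign patents and trademarks (non-produced assets) 12.4; financial account: increase in resident deposits held at foreign banks 39.5, acquisition of a foreign subsidiary by a resident firm (outward FDI) 41.4, new loans extended by domestic banks to foreign borrowers 42.3; primary income: profits repatriated by foreign-owned firms operating domestically 56.7.)

271.0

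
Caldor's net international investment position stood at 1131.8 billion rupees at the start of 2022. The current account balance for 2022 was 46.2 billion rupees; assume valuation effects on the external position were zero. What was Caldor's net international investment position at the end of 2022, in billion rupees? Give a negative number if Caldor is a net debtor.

1178.0

With no valuation effects, change in NIIP = current account = 46.2
End-of-year NIIP = 1131.8 + 46.2 = 1178.0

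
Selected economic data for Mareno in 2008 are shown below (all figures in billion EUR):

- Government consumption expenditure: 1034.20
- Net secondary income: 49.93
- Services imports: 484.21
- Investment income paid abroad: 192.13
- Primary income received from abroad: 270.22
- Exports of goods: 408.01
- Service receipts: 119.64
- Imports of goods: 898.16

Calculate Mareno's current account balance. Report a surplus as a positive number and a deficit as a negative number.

-726.70

Goods balance = 408.01 - 898.16 = -490.15
Services balance = 119.64 - 484.21 = -364.57
Trade balance (goods + services) = -490.15 + (-364.57) = -854.72
Net primary income = 270.22 - 192.13 = 78.09
Net secondary income = 49.93
Current account = -854.72 + 78.09 + 49.93 = -726.70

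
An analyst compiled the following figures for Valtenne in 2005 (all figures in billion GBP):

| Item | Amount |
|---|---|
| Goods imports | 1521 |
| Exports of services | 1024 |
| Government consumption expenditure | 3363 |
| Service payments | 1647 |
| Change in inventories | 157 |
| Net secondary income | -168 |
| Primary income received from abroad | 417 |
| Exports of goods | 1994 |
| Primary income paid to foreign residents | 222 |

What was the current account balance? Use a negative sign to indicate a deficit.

-123

Goods balance = 1994 - 1521 = 473
Services balance = 1024 - 1647 = -623
Trade balance (goods + services) = 473 + (-623) = -150
Net primary income = 417 - 222 = 195
Net secondary income = -168
Current account = -150 + 195 + (-168) = -123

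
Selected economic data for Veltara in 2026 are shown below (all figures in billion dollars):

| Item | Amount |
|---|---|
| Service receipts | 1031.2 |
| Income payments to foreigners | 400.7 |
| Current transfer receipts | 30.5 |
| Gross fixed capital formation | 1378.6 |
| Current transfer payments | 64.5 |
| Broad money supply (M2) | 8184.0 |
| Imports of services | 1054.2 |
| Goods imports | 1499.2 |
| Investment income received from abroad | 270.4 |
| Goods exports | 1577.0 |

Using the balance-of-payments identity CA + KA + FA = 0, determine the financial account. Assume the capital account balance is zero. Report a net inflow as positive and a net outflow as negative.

109.5

Goods balance = 1577.0 - 1499.2 = 77.8
Services balance = 1031.2 - 1054.2 = -23.0
Trade balance (goods + services) = 77.8 + (-23.0) = 54.8
Net primary income = 270.4 - 400.7 = -130.3
Net secondary income = 30.5 - 64.5 = -34.0
Current account = 54.8 + (-130.3) + (-34.0) = -109.5
Financial account = -(-109.5) = 109.5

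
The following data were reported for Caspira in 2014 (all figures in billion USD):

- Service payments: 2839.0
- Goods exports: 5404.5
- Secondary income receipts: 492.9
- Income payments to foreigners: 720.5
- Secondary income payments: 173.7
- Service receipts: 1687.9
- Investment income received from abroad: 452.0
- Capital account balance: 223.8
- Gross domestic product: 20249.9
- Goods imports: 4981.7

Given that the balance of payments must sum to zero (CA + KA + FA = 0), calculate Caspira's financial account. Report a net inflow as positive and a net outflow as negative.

453.8

Goods balance = 5404.5 - 4981.7 = 422.8
Services balance = 1687.9 - 2839.0 = -1151.1
Trade balance (goods + services) = 422.8 + (-1151.1) = -728.3
Net primary income = 452.0 - 720.5 = -268.5
Net secondary income = 492.9 - 173.7 = 319.2
Current account = -728.3 + (-268.5) + 319.2 = -677.6
Financial account = -(-677.6 + 223.8) = 453.8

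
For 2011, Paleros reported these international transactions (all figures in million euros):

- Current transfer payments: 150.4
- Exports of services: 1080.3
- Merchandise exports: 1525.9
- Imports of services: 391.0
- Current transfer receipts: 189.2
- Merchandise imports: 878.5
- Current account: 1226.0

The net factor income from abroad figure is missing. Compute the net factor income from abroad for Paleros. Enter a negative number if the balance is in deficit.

Current account = goods balance + services balance + net primary income + net secondary income
Sum of the known components = 1375.5
Net factor income from abroad = CA - (known components) = 1226.0 - 1375.5 = -149.5

-149.5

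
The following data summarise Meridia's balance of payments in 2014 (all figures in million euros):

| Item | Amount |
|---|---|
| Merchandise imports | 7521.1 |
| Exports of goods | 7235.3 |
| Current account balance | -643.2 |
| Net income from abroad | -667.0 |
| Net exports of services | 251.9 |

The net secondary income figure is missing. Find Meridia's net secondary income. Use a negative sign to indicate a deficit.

57.7

Current account = goods balance + services balance + net primary income + net secondary income
Sum of the known components = -700.9
Net secondary income = CA - (known components) = -643.2 - (-700.9) = 57.7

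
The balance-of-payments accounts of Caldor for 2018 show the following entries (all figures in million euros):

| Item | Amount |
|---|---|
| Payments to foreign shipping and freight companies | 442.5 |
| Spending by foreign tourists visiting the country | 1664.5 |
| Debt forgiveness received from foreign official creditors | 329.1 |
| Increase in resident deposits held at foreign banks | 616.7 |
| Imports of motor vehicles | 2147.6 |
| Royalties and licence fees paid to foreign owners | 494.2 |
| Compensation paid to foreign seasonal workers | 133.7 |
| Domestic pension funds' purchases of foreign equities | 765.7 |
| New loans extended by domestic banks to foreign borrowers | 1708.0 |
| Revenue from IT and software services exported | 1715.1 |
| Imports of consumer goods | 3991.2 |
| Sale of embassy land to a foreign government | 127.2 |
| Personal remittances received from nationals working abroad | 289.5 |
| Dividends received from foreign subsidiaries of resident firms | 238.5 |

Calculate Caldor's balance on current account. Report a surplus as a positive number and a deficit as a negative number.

Goods: -2147.6 - 3991.2 = -6138.8
Services: -494.2 + 1715.1 + 1664.5 - 442.5 = 2442.9
Primary income: -133.7 + 238.5 = 104.8
Secondary income: 289.5
Current account = (-6138.8) + 2442.9 + 104.8 + 289.5 = -3301.6
(Excluded from the current account — capital account: debt forgiveness received from foreign official creditors 329.1, sale of embassy land to a foreign government 127.2; financial account: increase in resident deposits held at foreign banks 616.7, domestic pension funds' purchases of foreign equities 765.7, new loans extended by domestic banks to foreign borrowers 1708.0.)

-3301.6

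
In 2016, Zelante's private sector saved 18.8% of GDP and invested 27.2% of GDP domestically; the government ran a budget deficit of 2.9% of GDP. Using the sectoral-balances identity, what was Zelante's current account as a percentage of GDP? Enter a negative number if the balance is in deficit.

-11.3

By the sectoral-balances identity, CA = (S_private - I) + (T - G).
Private balance = 18.8 - 27.2 = -8.4
Government balance (T - G) = -2.9
CA = -8.4 + (-2.9) = -11.3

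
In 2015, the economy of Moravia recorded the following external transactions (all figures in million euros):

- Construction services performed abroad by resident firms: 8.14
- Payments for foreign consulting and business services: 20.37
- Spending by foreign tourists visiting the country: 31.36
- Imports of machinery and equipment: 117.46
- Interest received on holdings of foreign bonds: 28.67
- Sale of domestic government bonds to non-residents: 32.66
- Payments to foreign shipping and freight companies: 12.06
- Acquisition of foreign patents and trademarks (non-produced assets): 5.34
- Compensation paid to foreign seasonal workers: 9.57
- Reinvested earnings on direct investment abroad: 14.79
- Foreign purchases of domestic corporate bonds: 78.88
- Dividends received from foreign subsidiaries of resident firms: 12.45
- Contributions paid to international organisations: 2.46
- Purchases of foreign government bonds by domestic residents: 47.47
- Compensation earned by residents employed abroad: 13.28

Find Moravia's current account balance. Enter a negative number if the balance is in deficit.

Goods: -117.46
Services: 31.36 - 12.06 + 8.14 - 20.37 = 7.07
Primary income: -9.57 + 14.79 + 12.45 + 28.67 + 13.28 = 59.62
Secondary income: -2.46
Current account = (-117.46) + 7.07 + 59.62 + (-2.46) = -53.23
(Excluded from the current account — financial account: sale of domestic government bonds to non-residents 32.66, foreign purchases of domestic corporate bonds 78.88, purchases of foreign government bonds by domestic residents 47.47; capital account: acquisition of foreign patents and trademarks (non-produced assets) 5.34.)

-53.23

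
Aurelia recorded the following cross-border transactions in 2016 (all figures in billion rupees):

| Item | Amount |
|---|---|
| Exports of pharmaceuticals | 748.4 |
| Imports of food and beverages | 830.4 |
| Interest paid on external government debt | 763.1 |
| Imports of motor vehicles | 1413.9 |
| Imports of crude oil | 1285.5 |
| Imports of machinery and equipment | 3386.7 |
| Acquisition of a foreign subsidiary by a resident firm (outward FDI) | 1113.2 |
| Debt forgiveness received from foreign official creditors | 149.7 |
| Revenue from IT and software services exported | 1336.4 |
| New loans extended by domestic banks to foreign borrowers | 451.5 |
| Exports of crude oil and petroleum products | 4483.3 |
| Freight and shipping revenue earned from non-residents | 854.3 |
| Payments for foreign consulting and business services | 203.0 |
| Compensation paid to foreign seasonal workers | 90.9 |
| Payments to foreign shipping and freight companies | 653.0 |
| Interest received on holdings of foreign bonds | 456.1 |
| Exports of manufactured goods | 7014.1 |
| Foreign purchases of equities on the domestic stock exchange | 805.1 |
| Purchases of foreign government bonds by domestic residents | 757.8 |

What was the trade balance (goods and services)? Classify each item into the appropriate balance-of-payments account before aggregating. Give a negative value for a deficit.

6664.0

Goods: -1413.9 - 3386.7 + 7014.1 - 830.4 + 4483.3 + 748.4 - 1285.5 = 5329.3
Services: -653.0 - 203.0 + 1336.4 + 854.3 = 1334.7
Trade balance = 5329.3 + 1334.7 = 6664.0
(Excluded from the trade balance — primary income: interest paid on external government debt 763.1, compensation paid to foreign seasonal workers 90.9, interest received on holdings of foreign bonds 456.1; financial account: acquisition of a foreign subsidiary by a resident firm (outward FDI) 1113.2, new loans extended by domestic banks to foreign borrowers 451.5, foreign purchases of equities on the domestic stock exchange 805.1, purchases of foreign government bonds by domestic residents 757.8; capital account: debt forgiveness received from foreign official creditors 149.7.)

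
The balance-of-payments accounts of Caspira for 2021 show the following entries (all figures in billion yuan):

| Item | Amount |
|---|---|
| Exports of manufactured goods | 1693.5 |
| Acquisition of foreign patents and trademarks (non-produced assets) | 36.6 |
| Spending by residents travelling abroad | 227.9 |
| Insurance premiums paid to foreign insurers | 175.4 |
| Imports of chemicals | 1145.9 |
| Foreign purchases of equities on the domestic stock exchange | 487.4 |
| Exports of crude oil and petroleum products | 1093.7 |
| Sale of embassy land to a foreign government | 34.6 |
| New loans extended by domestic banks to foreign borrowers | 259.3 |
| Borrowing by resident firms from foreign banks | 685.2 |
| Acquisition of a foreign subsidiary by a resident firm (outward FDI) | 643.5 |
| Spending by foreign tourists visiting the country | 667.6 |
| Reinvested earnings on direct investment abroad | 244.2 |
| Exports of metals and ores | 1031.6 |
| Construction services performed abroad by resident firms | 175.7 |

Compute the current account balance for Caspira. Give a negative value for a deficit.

3357.1

Goods: 1093.7 - 1145.9 + 1693.5 + 1031.6 = 2672.9
Services: -227.9 + 175.7 + 667.6 - 175.4 = 440.0
Primary income: 244.2
Current account = 2672.9 + 440.0 + 244.2 = 3357.1
(Excluded from the current account — capital account: acquisition of foreign patents and trademarks (non-produced assets) 36.6, sale of embassy land to a foreign government 34.6; financial account: foreign purchases of equities on the domestic stock exchange 487.4, new loans extended by domestic banks to foreign borrowers 259.3, borrowing by resident firms from foreign banks 685.2, acquisition of a foreign subsidiary by a resident firm (outward FDI) 643.5.)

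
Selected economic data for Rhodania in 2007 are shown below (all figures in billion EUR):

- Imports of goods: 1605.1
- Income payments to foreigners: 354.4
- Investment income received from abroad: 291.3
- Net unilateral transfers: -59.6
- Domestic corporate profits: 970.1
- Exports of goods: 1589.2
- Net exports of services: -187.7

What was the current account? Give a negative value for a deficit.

Goods balance = 1589.2 - 1605.1 = -15.9
Services balance = -187.7
Trade balance (goods + services) = -15.9 + (-187.7) = -203.6
Net primary income = 291.3 - 354.4 = -63.1
Net secondary income = -59.6
Current account = -203.6 + (-63.1) + (-59.6) = -326.3

-326.3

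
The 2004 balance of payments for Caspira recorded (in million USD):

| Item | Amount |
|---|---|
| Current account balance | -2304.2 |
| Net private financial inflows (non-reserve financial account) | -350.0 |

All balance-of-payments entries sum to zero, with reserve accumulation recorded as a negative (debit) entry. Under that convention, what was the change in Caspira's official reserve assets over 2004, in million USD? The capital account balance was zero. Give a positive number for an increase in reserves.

Official reserve transactions balance = -((-2304.2) + (-350.0)) = 2654.2
An accumulation of reserves is recorded as a debit (negative entry), so the change in the stock of reserves is the negative of that balance.
Change in official reserves = -(2654.2) = -2654.2

-2654.2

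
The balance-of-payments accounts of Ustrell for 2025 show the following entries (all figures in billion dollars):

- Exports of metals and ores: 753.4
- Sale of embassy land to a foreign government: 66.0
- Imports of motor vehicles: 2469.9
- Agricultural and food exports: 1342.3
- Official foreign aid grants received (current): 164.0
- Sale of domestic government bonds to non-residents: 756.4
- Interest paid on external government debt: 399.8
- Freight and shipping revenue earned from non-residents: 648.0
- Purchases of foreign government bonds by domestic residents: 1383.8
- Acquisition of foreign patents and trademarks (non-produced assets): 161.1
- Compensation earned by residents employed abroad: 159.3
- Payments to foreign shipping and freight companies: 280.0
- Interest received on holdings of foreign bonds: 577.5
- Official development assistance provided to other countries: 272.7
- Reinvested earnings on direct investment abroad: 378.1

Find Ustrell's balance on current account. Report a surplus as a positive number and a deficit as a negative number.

Goods: 1342.3 - 2469.9 + 753.4 = -374.2
Services: 648.0 - 280.0 = 368.0
Primary income: 159.3 + 378.1 - 399.8 + 577.5 = 715.1
Secondary income: -272.7 + 164.0 = -108.7
Current account = (-374.2) + 368.0 + 715.1 + (-108.7) = 600.2
(Excluded from the current account — capital account: sale of embassy land to a foreign government 66.0, acquisition of foreign patents and trademarks (non-produced assets) 161.1; financial account: sale of domestic government bonds to non-residents 756.4, purchases of foreign government bonds by domestic residents 1383.8.)

600.2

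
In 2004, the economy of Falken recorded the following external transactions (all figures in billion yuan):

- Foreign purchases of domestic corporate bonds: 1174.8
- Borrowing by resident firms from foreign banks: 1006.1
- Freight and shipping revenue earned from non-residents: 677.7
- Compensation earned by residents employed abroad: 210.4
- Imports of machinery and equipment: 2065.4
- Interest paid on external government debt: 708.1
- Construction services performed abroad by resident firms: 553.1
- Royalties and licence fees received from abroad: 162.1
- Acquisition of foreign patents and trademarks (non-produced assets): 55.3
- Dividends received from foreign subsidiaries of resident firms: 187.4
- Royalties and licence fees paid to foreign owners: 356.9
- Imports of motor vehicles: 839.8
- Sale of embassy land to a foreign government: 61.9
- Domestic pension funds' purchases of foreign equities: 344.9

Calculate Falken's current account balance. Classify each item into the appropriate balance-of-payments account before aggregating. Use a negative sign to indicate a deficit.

-2179.5

Goods: -839.8 - 2065.4 = -2905.2
Services: 162.1 - 356.9 + 677.7 + 553.1 = 1036.0
Primary income: -708.1 + 210.4 + 187.4 = -310.3
Current account = (-2905.2) + 1036.0 + (-310.3) = -2179.5
(Excluded from the current account — financial account: foreign purchases of domestic corporate bonds 1174.8, borrowing by resident firms from foreign banks 1006.1, domestic pension funds' purchases of foreign equities 344.9; capital account: acquisition of foreign patents and trademarks (non-produced assets) 55.3, sale of embassy land to a foreign government 61.9.)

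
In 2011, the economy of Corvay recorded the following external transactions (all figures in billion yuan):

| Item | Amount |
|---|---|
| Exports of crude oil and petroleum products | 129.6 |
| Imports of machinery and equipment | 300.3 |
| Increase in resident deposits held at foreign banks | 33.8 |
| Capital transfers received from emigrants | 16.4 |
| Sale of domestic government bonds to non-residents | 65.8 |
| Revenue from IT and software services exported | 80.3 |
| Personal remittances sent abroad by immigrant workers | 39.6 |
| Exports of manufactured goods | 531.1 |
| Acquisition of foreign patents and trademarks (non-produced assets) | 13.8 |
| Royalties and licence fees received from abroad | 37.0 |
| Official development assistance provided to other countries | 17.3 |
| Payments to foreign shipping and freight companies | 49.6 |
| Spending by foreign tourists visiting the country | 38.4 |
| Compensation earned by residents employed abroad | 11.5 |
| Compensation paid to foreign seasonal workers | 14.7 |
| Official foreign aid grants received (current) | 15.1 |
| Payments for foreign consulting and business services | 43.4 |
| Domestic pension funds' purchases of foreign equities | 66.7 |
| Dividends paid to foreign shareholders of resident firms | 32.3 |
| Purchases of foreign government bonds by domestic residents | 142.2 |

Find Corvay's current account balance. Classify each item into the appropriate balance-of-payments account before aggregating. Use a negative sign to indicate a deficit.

Goods: 129.6 + 531.1 - 300.3 = 360.4
Services: -49.6 + 37.0 + 80.3 - 43.4 + 38.4 = 62.7
Primary income: -14.7 - 32.3 + 11.5 = -35.5
Secondary income: 15.1 - 39.6 - 17.3 = -41.8
Current account = 360.4 + 62.7 + (-35.5) + (-41.8) = 345.8
(Excluded from the current account — financial account: increase in resident deposits held at foreign banks 33.8, sale of domestic government bonds to non-residents 65.8, domestic pension funds' purchases of foreign equities 66.7, purchases of foreign government bonds by domestic residents 142.2; capital account: capital transfers received from emigrants 16.4, acquisition of foreign patents and trademarks (non-produced assets) 13.8.)

345.8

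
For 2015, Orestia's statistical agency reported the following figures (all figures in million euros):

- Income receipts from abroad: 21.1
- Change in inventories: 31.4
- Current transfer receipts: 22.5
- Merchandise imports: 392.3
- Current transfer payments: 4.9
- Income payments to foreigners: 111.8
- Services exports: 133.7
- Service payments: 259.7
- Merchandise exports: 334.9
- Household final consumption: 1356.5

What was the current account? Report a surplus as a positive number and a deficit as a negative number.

Goods balance = 334.9 - 392.3 = -57.4
Services balance = 133.7 - 259.7 = -126.0
Trade balance (goods + services) = -57.4 + (-126.0) = -183.4
Net primary income = 21.1 - 111.8 = -90.7
Net secondary income = 22.5 - 4.9 = 17.6
Current account = -183.4 + (-90.7) + 17.6 = -256.5

-256.5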